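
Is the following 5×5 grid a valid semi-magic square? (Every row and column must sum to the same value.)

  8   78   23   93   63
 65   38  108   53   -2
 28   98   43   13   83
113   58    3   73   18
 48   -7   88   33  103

No — column 1 sums to 262 but row 1 sums to 265.

Row 1: 8 + 78 + 23 + 93 + 63 = 265.
Row 2: 65 + 38 + 108 + 53 + (-2) = 262.
Row 3: 28 + 98 + 43 + 13 + 83 = 265.
Row 4: 113 + 58 + 3 + 73 + 18 = 265.
Row 5: 48 + (-7) + 88 + 33 + 103 = 265.
Column 1: 8 + 65 + 28 + 113 + 48 = 262.
Column 2: 78 + 38 + 98 + 58 + (-7) = 265.
Column 3: 23 + 108 + 43 + 3 + 88 = 265.
Column 4: 93 + 53 + 13 + 73 + 33 = 265.
Column 5: 63 + (-2) + 83 + 18 + 103 = 265.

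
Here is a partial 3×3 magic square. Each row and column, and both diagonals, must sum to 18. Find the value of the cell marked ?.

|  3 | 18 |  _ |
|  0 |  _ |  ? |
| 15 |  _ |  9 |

12

Using row 1: 3 + 18 + ? → (1,3) = 18 − 21 = -3.
Row 3 needs 18; the known cells sum to 24, so (3,2) = -6.
The remaining cell in column 2 is (2,2) = 18 − 12 = 6.
The remaining cell in column 3 is (2,3) = 18 − 6 = 12.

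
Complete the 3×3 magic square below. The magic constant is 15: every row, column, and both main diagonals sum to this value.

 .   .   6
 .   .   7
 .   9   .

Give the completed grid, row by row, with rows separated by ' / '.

8 1 6 / 3 5 7 / 4 9 2

Using column 3: 6 + 7 + ? → (3,3) = 15 − 13 = 2.
Row 3 needs 15; the known cells sum to 11, so (3,1) = 4.
Anti-diagonal needs 15; the known cells sum to 10, so (2,2) = 5.
Using row 2: 5 + 7 + ? → (2,1) = 15 − 12 = 3.
Column 1 needs 15; the known cells sum to 7, so (1,1) = 8.
Column 2 must total 15; the given cells sum to 14, so (1,2) = 1.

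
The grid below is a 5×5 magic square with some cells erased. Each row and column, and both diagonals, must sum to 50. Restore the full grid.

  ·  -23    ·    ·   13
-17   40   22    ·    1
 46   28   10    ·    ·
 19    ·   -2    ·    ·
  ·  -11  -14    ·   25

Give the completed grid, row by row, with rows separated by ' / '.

From row 2, 50 − (-17 + 40 + 22 + 1) gives (2,4) = 4.
Column 2 needs 50; the known cells sum to 34, so (4,2) = 16.
From column 3, 50 − (22 + 10 + (-2) + (-14)) gives (1,3) = 34.
Anti-diagonal: 13 + 4 + 10 + 16 + ? = 50, so (5,1) = 7.
From row 5, 50 − (7 + (-11) + (-14) + 25) gives (5,4) = 43.
Column 1 needs 50; the known cells sum to 55, so (1,1) = -5.
Using main diagonal: -5 + 40 + 10 + 25 + ? → (4,4) = 50 − 70 = -20.
Row 1: -5 + (-23) + 34 + 13 + ? = 50, so (1,4) = 31.
Row 4 needs 50; the known cells sum to 13, so (4,5) = 37.
Column 4: 31 + 4 + (-20) + 43 + ? = 50, so (3,4) = -8.
Column 5 needs 50; the known cells sum to 76, so (3,5) = -26.

-5 -23 34 31 13 / -17 40 22 4 1 / 46 28 10 -8 -26 / 19 16 -2 -20 37 / 7 -11 -14 43 25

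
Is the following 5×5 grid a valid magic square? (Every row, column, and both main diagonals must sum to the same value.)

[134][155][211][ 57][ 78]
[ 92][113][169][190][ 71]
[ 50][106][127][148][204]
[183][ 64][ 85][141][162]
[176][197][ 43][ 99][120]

Row 1: 134 + 155 + 211 + 57 + 78 = 635.
Row 2: 92 + 113 + 169 + 190 + 71 = 635.
Row 3: 50 + 106 + 127 + 148 + 204 = 635.
Row 4: 183 + 64 + 85 + 141 + 162 = 635.
Row 5: 176 + 197 + 43 + 99 + 120 = 635.
Column 1: 134 + 92 + 50 + 183 + 176 = 635.
Column 2: 155 + 113 + 106 + 64 + 197 = 635.
Column 3: 211 + 169 + 127 + 85 + 43 = 635.
Column 4: 57 + 190 + 148 + 141 + 99 = 635.
Column 5: 78 + 71 + 204 + 162 + 120 = 635.
Main diagonal: 134 + 113 + 127 + 141 + 120 = 635.
Anti-diagonal: 78 + 190 + 127 + 64 + 176 = 635.
All lines sum to 635.

Yes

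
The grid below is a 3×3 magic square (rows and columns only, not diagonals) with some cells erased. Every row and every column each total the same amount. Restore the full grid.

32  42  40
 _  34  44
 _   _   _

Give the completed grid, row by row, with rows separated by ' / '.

32 42 40 / 36 34 44 / 46 38 30

Row 1 is already complete: 32 + 42 + 40 = 114, so that is the magic constant.
From row 2, 114 − (34 + 44) gives (2,1) = 36.
From column 1, 114 − (32 + 36) gives (3,1) = 46.
Column 2: 42 + 34 + ? = 114, so (3,2) = 38.
Column 3: 40 + 44 + ? = 114, so (3,3) = 30.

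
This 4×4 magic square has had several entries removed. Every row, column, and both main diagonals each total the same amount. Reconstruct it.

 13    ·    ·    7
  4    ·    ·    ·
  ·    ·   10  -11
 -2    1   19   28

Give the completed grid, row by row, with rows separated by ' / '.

13 34 -8 7 / 4 -5 25 22 / 31 16 10 -11 / -2 1 19 28

Row 4 is already complete: -2 + 1 + 19 + 28 = 46, so that is the magic constant.
Column 1: 13 + 4 + (-2) + ? = 46, so (3,1) = 31.
From column 4, 46 − (7 + (-11) + 28) gives (2,4) = 22.
Main diagonal: 13 + 10 + 28 + ? = 46, so (2,2) = -5.
From row 2, 46 − (4 + (-5) + 22) gives (2,3) = 25.
Row 3: 31 + 10 + (-11) + ? = 46, so (3,2) = 16.
Using column 2: -5 + 16 + 1 + ? → (1,2) = 46 − 12 = 34.
From column 3, 46 − (25 + 10 + 19) gives (1,3) = -8.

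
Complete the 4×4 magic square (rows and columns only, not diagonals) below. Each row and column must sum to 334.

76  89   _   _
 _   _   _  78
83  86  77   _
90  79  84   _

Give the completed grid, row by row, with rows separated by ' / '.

76 89 82 87 / 85 80 91 78 / 83 86 77 88 / 90 79 84 81

From row 3, 334 − (83 + 86 + 77) gives (3,4) = 88.
The remaining cell in row 4 is (4,4) = 334 − 253 = 81.
Column 1 must total 334; the given cells sum to 249, so (2,1) = 85.
From column 2, 334 − (89 + 86 + 79) gives (2,2) = 80.
Column 4: 78 + 88 + 81 + ? = 334, so (1,4) = 87.
The remaining cell in row 1 is (1,3) = 334 − 252 = 82.
Row 2 needs 334; the known cells sum to 243, so (2,3) = 91.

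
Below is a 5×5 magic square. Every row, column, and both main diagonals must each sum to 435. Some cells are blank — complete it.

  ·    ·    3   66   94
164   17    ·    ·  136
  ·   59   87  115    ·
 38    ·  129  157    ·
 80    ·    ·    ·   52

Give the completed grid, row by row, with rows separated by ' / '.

Main diagonal must total 435; the given cells sum to 313, so (1,1) = 122.
The remaining cell in row 1 is (1,2) = 435 − 285 = 150.
The remaining cell in column 1 is (3,1) = 435 − 404 = 31.
Row 3: 31 + 59 + 87 + 115 + ? = 435, so (3,5) = 143.
From column 5, 435 − (94 + 136 + 143 + 52) gives (4,5) = 10.
From row 4, 435 − (38 + 129 + 157 + 10) gives (4,2) = 101.
From column 2, 435 − (150 + 17 + 59 + 101) gives (5,2) = 108.
Using anti-diagonal: 94 + 87 + 101 + 80 + ? → (2,4) = 435 − 362 = 73.
The remaining cell in row 2 is (2,3) = 435 − 390 = 45.
From column 3, 435 − (3 + 45 + 87 + 129) gives (5,3) = 171.
Column 4 must total 435; the given cells sum to 411, so (5,4) = 24.

122 150 3 66 94 / 164 17 45 73 136 / 31 59 87 115 143 / 38 101 129 157 10 / 80 108 171 24 52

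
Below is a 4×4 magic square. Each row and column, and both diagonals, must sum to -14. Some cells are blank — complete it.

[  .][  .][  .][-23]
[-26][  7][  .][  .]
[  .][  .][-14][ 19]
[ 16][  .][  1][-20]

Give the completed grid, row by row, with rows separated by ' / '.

Using row 4: 16 + 1 + (-20) + ? → (4,2) = -14 − (-3) = -11.
The remaining cell in column 4 is (2,4) = -14 − (-24) = 10.
Main diagonal needs -14; the known cells sum to -27, so (1,1) = 13.
Row 2 needs -14; the known cells sum to -9, so (2,3) = -5.
Column 1 needs -14; the known cells sum to 3, so (3,1) = -17.
From column 3, -14 − (-5 + (-14) + 1) gives (1,3) = 4.
The remaining cell in anti-diagonal is (3,2) = -14 − (-12) = -2.
The remaining cell in row 1 is (1,2) = -14 − (-6) = -8.

13 -8 4 -23 / -26 7 -5 10 / -17 -2 -14 19 / 16 -11 1 -20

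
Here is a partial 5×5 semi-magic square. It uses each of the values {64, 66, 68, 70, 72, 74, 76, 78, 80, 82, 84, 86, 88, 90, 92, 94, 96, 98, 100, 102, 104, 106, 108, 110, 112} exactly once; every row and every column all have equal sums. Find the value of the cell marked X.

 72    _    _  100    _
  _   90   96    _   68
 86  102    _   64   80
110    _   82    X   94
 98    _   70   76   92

The 25 entries sum to 2200, so each line sums to 2200/5 = 440.
From row 3, 440 − (86 + 102 + 64 + 80) gives (3,3) = 108.
From row 5, 440 − (98 + 70 + 76 + 92) gives (5,2) = 104.
Column 1 needs 440; the known cells sum to 366, so (2,1) = 74.
Column 3 needs 440; the known cells sum to 356, so (1,3) = 84.
From column 5, 440 − (68 + 80 + 94 + 92) gives (1,5) = 106.
Row 1: 72 + 84 + 100 + 106 + ? = 440, so (1,2) = 78.
Row 2 must total 440; the given cells sum to 328, so (2,4) = 112.
From column 2, 440 − (78 + 90 + 102 + 104) gives (4,2) = 66.
Column 4 must total 440; the given cells sum to 352, so (4,4) = 88.

88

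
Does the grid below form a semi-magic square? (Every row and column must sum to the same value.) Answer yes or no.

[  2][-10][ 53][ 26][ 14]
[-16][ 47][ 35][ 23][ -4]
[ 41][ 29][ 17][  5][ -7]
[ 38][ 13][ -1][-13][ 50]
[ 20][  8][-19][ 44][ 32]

No — column 1 sums to 85 but column 2 sums to 87.

Row 1: 2 + (-10) + 53 + 26 + 14 = 85.
Row 2: -16 + 47 + 35 + 23 + (-4) = 85.
Row 3: 41 + 29 + 17 + 5 + (-7) = 85.
Row 4: 38 + 13 + (-1) + (-13) + 50 = 87.
Row 5: 20 + 8 + (-19) + 44 + 32 = 85.
Column 1: 2 + (-16) + 41 + 38 + 20 = 85.
Column 2: -10 + 47 + 29 + 13 + 8 = 87.
Column 3: 53 + 35 + 17 + (-1) + (-19) = 85.
Column 4: 26 + 23 + 5 + (-13) + 44 = 85.
Column 5: 14 + (-4) + (-7) + 50 + 32 = 85.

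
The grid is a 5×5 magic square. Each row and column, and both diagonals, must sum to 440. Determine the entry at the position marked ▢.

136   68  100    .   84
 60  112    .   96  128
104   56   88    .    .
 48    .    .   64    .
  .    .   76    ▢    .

Using row 1: 136 + 68 + 100 + 84 + ? → (1,4) = 440 − 388 = 52.
Using row 2: 60 + 112 + 96 + 128 + ? → (2,3) = 440 − 396 = 44.
Column 1 must total 440; the given cells sum to 348, so (5,1) = 92.
The remaining cell in column 3 is (4,3) = 440 − 308 = 132.
Main diagonal needs 440; the known cells sum to 400, so (5,5) = 40.
Anti-diagonal needs 440; the known cells sum to 360, so (4,2) = 80.
Using row 4: 48 + 80 + 132 + 64 + ? → (4,5) = 440 − 324 = 116.
Column 2 must total 440; the given cells sum to 316, so (5,2) = 124.
Column 5 must total 440; the given cells sum to 368, so (3,5) = 72.
Row 3: 104 + 56 + 88 + 72 + ? = 440, so (3,4) = 120.
Row 5 needs 440; the known cells sum to 332, so (5,4) = 108.

108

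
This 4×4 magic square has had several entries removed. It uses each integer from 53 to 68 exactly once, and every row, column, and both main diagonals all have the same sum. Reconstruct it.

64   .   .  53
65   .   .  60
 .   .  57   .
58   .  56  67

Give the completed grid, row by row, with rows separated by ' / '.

64 59 66 53 / 65 54 63 60 / 55 68 57 62 / 58 61 56 67

The entries are 53 through 68, which sum to 968, so each line sums to 968/4 = 242.
Using row 4: 58 + 56 + 67 + ? → (4,2) = 242 − 181 = 61.
Column 1: 64 + 65 + 58 + ? = 242, so (3,1) = 55.
Column 4 needs 242; the known cells sum to 180, so (3,4) = 62.
Main diagonal must total 242; the given cells sum to 188, so (2,2) = 54.
Row 2 must total 242; the given cells sum to 179, so (2,3) = 63.
Row 3 must total 242; the given cells sum to 174, so (3,2) = 68.
Using column 2: 54 + 68 + 61 + ? → (1,2) = 242 − 183 = 59.
Column 3: 63 + 57 + 56 + ? = 242, so (1,3) = 66.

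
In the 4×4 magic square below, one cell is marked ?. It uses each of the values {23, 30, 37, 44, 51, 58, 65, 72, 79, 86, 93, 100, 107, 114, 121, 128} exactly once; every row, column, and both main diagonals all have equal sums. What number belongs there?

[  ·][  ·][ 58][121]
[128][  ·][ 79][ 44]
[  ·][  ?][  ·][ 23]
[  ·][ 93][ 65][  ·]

The 16 entries sum to 1208, so each line sums to 1208/4 = 302.
Row 2 must total 302; the given cells sum to 251, so (2,2) = 51.
Column 3 needs 302; the known cells sum to 202, so (3,3) = 100.
Column 4: 121 + 44 + 23 + ? = 302, so (4,4) = 114.
Main diagonal must total 302; the given cells sum to 265, so (1,1) = 37.
Row 1: 37 + 58 + 121 + ? = 302, so (1,2) = 86.
Using row 4: 93 + 65 + 114 + ? → (4,1) = 302 − 272 = 30.
Column 1: 37 + 128 + 30 + ? = 302, so (3,1) = 107.
The remaining cell in column 2 is (3,2) = 302 − 230 = 72.

72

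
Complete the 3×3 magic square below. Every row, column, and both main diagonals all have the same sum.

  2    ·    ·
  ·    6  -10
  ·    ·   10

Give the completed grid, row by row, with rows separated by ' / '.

2 -2 18 / 22 6 -10 / -6 14 10

Main diagonal is already complete: 2 + 6 + 10 = 18, so that is the magic constant.
Row 2: 6 + (-10) + ? = 18, so (2,1) = 22.
From column 1, 18 − (2 + 22) gives (3,1) = -6.
Column 3 needs 18; the known cells sum to 0, so (1,3) = 18.
Row 1 must total 18; the given cells sum to 20, so (1,2) = -2.
Using row 3: -6 + 10 + ? → (3,2) = 18 − 4 = 14.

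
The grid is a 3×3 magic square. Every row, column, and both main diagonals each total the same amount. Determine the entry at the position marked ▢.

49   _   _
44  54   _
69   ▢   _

Column 1 is complete and sums to 162; that is the magic constant.
From row 2, 162 − (44 + 54) gives (2,3) = 64.
Main diagonal needs 162; the known cells sum to 103, so (3,3) = 59.
From anti-diagonal, 162 − (54 + 69) gives (1,3) = 39.
Row 1: 49 + 39 + ? = 162, so (1,2) = 74.
Row 3: 69 + 59 + ? = 162, so (3,2) = 34.

34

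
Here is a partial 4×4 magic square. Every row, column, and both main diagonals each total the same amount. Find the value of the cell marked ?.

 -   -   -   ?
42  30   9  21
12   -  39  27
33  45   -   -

Row 2 is complete and sums to 102; that is the magic constant.
From row 3, 102 − (12 + 39 + 27) gives (3,2) = 24.
Column 1: 42 + 12 + 33 + ? = 102, so (1,1) = 15.
Using column 2: 30 + 24 + 45 + ? → (1,2) = 102 − 99 = 3.
The remaining cell in main diagonal is (4,4) = 102 − 84 = 18.
From anti-diagonal, 102 − (9 + 24 + 33) gives (1,4) = 36.

36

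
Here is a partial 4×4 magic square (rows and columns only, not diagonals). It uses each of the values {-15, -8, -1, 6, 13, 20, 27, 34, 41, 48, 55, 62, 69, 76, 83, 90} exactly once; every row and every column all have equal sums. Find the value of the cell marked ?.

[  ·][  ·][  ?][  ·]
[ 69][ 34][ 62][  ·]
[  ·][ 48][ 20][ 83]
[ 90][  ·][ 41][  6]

27

The 16 entries sum to 600, so each line sums to 600/4 = 150.
Row 2 needs 150; the known cells sum to 165, so (2,4) = -15.
Row 3: 48 + 20 + 83 + ? = 150, so (3,1) = -1.
The remaining cell in row 4 is (4,2) = 150 − 137 = 13.
Column 1 needs 150; the known cells sum to 158, so (1,1) = -8.
From column 2, 150 − (34 + 48 + 13) gives (1,2) = 55.
Using column 3: 62 + 20 + 41 + ? → (1,3) = 150 − 123 = 27.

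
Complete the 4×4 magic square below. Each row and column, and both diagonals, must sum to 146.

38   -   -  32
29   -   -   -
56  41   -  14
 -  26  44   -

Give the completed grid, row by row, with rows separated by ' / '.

Row 3 needs 146; the known cells sum to 111, so (3,3) = 35.
Using column 1: 38 + 29 + 56 + ? → (4,1) = 146 − 123 = 23.
Anti-diagonal: 32 + 41 + 23 + ? = 146, so (2,3) = 50.
From row 4, 146 − (23 + 26 + 44) gives (4,4) = 53.
From column 3, 146 − (50 + 35 + 44) gives (1,3) = 17.
Using column 4: 32 + 14 + 53 + ? → (2,4) = 146 − 99 = 47.
Main diagonal needs 146; the known cells sum to 126, so (2,2) = 20.
The remaining cell in row 1 is (1,2) = 146 − 87 = 59.

38 59 17 32 / 29 20 50 47 / 56 41 35 14 / 23 26 44 53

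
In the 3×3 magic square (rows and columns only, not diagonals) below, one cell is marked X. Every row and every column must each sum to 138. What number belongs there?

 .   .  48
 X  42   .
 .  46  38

Using row 3: 46 + 38 + ? → (3,1) = 138 − 84 = 54.
Using column 2: 42 + 46 + ? → (1,2) = 138 − 88 = 50.
Column 3 must total 138; the given cells sum to 86, so (2,3) = 52.
Row 1 needs 138; the known cells sum to 98, so (1,1) = 40.
From row 2, 138 − (42 + 52) gives (2,1) = 44.

44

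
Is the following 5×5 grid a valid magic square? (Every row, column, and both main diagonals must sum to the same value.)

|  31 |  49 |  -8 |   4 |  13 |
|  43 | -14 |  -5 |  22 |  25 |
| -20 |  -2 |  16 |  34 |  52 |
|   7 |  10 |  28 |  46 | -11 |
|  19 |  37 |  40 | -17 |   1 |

Row 1: 31 + 49 + (-8) + 4 + 13 = 89.
Row 2: 43 + (-14) + (-5) + 22 + 25 = 71.
Row 3: -20 + (-2) + 16 + 34 + 52 = 80.
Row 4: 7 + 10 + 28 + 46 + (-11) = 80.
Row 5: 19 + 37 + 40 + (-17) + 1 = 80.
Column 1: 31 + 43 + (-20) + 7 + 19 = 80.
Column 2: 49 + (-14) + (-2) + 10 + 37 = 80.
Column 3: -8 + (-5) + 16 + 28 + 40 = 71.
Column 4: 4 + 22 + 34 + 46 + (-17) = 89.
Column 5: 13 + 25 + 52 + (-11) + 1 = 80.
Main diagonal: 31 + (-14) + 16 + 46 + 1 = 80.
Anti-diagonal: 13 + 22 + 16 + 10 + 19 = 80.

No — column 2 sums to 80 but column 3 sums to 71.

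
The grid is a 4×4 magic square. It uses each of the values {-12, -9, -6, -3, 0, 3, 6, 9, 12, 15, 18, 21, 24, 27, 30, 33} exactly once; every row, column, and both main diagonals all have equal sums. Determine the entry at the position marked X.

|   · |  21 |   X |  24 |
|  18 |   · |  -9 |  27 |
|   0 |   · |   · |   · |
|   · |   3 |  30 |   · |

-12

The 16 entries sum to 168, so each line sums to 168/4 = 42.
Row 2: 18 + (-9) + 27 + ? = 42, so (2,2) = 6.
Using column 2: 21 + 6 + 3 + ? → (3,2) = 42 − 30 = 12.
Anti-diagonal must total 42; the given cells sum to 27, so (4,1) = 15.
Row 4: 15 + 3 + 30 + ? = 42, so (4,4) = -6.
Column 1 must total 42; the given cells sum to 33, so (1,1) = 9.
Column 4: 24 + 27 + (-6) + ? = 42, so (3,4) = -3.
Main diagonal: 9 + 6 + (-6) + ? = 42, so (3,3) = 33.
From row 1, 42 − (9 + 21 + 24) gives (1,3) = -12.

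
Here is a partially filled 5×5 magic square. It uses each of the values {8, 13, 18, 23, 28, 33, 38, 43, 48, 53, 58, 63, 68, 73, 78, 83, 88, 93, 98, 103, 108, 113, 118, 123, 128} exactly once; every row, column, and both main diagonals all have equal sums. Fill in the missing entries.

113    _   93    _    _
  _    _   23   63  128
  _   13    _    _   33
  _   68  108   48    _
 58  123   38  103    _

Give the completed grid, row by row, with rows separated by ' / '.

The 25 entries sum to 1700, so each line sums to 1700/5 = 340.
From row 5, 340 − (58 + 123 + 38 + 103) gives (5,5) = 18.
Column 3 needs 340; the known cells sum to 262, so (3,3) = 78.
Main diagonal needs 340; the known cells sum to 257, so (2,2) = 83.
Using anti-diagonal: 63 + 78 + 68 + 58 + ? → (1,5) = 340 − 267 = 73.
From row 2, 340 − (83 + 23 + 63 + 128) gives (2,1) = 43.
Column 2 needs 340; the known cells sum to 287, so (1,2) = 53.
Column 5: 73 + 128 + 33 + 18 + ? = 340, so (4,5) = 88.
The remaining cell in row 1 is (1,4) = 340 − 332 = 8.
From row 4, 340 − (68 + 108 + 48 + 88) gives (4,1) = 28.
Column 1: 113 + 43 + 28 + 58 + ? = 340, so (3,1) = 98.
Column 4 must total 340; the given cells sum to 222, so (3,4) = 118.

113 53 93 8 73 / 43 83 23 63 128 / 98 13 78 118 33 / 28 68 108 48 88 / 58 123 38 103 18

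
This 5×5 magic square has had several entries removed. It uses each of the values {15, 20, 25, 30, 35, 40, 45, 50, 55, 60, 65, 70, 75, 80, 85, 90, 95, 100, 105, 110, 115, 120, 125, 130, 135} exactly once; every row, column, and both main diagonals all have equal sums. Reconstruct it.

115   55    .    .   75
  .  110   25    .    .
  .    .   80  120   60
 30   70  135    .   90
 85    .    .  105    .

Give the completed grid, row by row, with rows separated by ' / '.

115 55 95 35 75 / 45 110 25 65 130 / 100 15 80 120 60 / 30 70 135 50 90 / 85 125 40 105 20

The 25 entries sum to 1875, so each line sums to 1875/5 = 375.
From row 4, 375 − (30 + 70 + 135 + 90) gives (4,4) = 50.
From main diagonal, 375 − (115 + 110 + 80 + 50) gives (5,5) = 20.
Anti-diagonal needs 375; the known cells sum to 310, so (2,4) = 65.
Column 4 must total 375; the given cells sum to 340, so (1,4) = 35.
Column 5 must total 375; the given cells sum to 245, so (2,5) = 130.
Row 1: 115 + 55 + 35 + 75 + ? = 375, so (1,3) = 95.
The remaining cell in row 2 is (2,1) = 375 − 330 = 45.
The remaining cell in column 1 is (3,1) = 375 − 275 = 100.
Column 3 must total 375; the given cells sum to 335, so (5,3) = 40.
From row 3, 375 − (100 + 80 + 120 + 60) gives (3,2) = 15.
Using row 5: 85 + 40 + 105 + 20 + ? → (5,2) = 375 − 250 = 125.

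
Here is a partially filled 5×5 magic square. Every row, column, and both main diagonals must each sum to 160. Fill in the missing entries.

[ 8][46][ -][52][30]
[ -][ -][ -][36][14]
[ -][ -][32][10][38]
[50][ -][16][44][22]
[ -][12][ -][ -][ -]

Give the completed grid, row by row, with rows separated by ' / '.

8 46 24 52 30 / 42 20 48 36 14 / 26 54 32 10 38 / 50 28 16 44 22 / 34 12 40 18 56

The remaining cell in row 1 is (1,3) = 160 − 136 = 24.
From row 4, 160 − (50 + 16 + 44 + 22) gives (4,2) = 28.
Using column 4: 52 + 36 + 10 + 44 + ? → (5,4) = 160 − 142 = 18.
From column 5, 160 − (30 + 14 + 38 + 22) gives (5,5) = 56.
Using main diagonal: 8 + 32 + 44 + 56 + ? → (2,2) = 160 − 140 = 20.
Anti-diagonal needs 160; the known cells sum to 126, so (5,1) = 34.
Row 5 needs 160; the known cells sum to 120, so (5,3) = 40.
Column 2 must total 160; the given cells sum to 106, so (3,2) = 54.
The remaining cell in column 3 is (2,3) = 160 − 112 = 48.
Row 2 must total 160; the given cells sum to 118, so (2,1) = 42.
Row 3 must total 160; the given cells sum to 134, so (3,1) = 26.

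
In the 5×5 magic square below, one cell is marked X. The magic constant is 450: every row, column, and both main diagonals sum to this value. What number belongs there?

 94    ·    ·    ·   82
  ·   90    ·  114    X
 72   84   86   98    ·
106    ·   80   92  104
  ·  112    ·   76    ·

Row 3: 72 + 84 + 86 + 98 + ? = 450, so (3,5) = 110.
Row 4 needs 450; the known cells sum to 382, so (4,2) = 68.
From column 2, 450 − (90 + 84 + 68 + 112) gives (1,2) = 96.
Column 4: 114 + 98 + 92 + 76 + ? = 450, so (1,4) = 70.
From main diagonal, 450 − (94 + 90 + 86 + 92) gives (5,5) = 88.
Using anti-diagonal: 82 + 114 + 86 + 68 + ? → (5,1) = 450 − 350 = 100.
Row 1 needs 450; the known cells sum to 342, so (1,3) = 108.
The remaining cell in row 5 is (5,3) = 450 − 376 = 74.
Column 1 must total 450; the given cells sum to 372, so (2,1) = 78.
Column 3 needs 450; the known cells sum to 348, so (2,3) = 102.
Using column 5: 82 + 110 + 104 + 88 + ? → (2,5) = 450 − 384 = 66.

66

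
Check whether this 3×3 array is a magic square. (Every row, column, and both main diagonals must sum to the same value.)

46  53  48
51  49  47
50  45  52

Row 1: 46 + 53 + 48 = 147.
Row 2: 51 + 49 + 47 = 147.
Row 3: 50 + 45 + 52 = 147.
Column 1: 46 + 51 + 50 = 147.
Column 2: 53 + 49 + 45 = 147.
Column 3: 48 + 47 + 52 = 147.
Main diagonal: 46 + 49 + 52 = 147.
Anti-diagonal: 48 + 49 + 50 = 147.
All lines sum to 147.

Yes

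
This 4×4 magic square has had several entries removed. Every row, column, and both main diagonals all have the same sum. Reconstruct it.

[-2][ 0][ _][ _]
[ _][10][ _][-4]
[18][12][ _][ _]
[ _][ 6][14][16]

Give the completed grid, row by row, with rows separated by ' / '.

Column 2 is already complete: 0 + 10 + 12 + 6 = 28, so that is the magic constant.
From row 4, 28 − (6 + 14 + 16) gives (4,1) = -8.
Column 1: -2 + 18 + (-8) + ? = 28, so (2,1) = 20.
From main diagonal, 28 − (-2 + 10 + 16) gives (3,3) = 4.
Row 2: 20 + 10 + (-4) + ? = 28, so (2,3) = 2.
Row 3: 18 + 12 + 4 + ? = 28, so (3,4) = -6.
The remaining cell in column 3 is (1,3) = 28 − 20 = 8.
The remaining cell in column 4 is (1,4) = 28 − 6 = 22.

-2 0 8 22 / 20 10 2 -4 / 18 12 4 -6 / -8 6 14 16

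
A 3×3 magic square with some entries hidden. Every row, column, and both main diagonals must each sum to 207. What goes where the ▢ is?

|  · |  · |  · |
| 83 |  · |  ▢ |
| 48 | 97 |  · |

55

Row 3 needs 207; the known cells sum to 145, so (3,3) = 62.
Column 1: 83 + 48 + ? = 207, so (1,1) = 76.
Main diagonal needs 207; the known cells sum to 138, so (2,2) = 69.
Anti-diagonal: 69 + 48 + ? = 207, so (1,3) = 90.
Row 1 needs 207; the known cells sum to 166, so (1,2) = 41.
The remaining cell in row 2 is (2,3) = 207 − 152 = 55.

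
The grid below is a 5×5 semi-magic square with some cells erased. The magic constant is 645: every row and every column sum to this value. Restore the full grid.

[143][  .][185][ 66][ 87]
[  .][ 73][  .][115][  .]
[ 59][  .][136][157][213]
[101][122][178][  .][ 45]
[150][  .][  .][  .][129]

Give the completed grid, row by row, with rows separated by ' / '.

143 164 185 66 87 / 192 73 94 115 171 / 59 80 136 157 213 / 101 122 178 199 45 / 150 206 52 108 129

Row 1: 143 + 185 + 66 + 87 + ? = 645, so (1,2) = 164.
Row 3 needs 645; the known cells sum to 565, so (3,2) = 80.
Row 4 needs 645; the known cells sum to 446, so (4,4) = 199.
Column 1 needs 645; the known cells sum to 453, so (2,1) = 192.
The remaining cell in column 2 is (5,2) = 645 − 439 = 206.
Column 4 must total 645; the given cells sum to 537, so (5,4) = 108.
The remaining cell in column 5 is (2,5) = 645 − 474 = 171.
Row 2: 192 + 73 + 115 + 171 + ? = 645, so (2,3) = 94.
Row 5 must total 645; the given cells sum to 593, so (5,3) = 52.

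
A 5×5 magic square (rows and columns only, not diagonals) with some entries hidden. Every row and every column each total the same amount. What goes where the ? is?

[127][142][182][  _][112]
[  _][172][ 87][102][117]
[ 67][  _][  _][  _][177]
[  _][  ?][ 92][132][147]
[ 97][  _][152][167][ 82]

77

Column 5 is complete and sums to 635; that is the magic constant.
Row 1 needs 635; the known cells sum to 563, so (1,4) = 72.
Row 2: 172 + 87 + 102 + 117 + ? = 635, so (2,1) = 157.
Row 5 needs 635; the known cells sum to 498, so (5,2) = 137.
Using column 1: 127 + 157 + 67 + 97 + ? → (4,1) = 635 − 448 = 187.
Column 3 needs 635; the known cells sum to 513, so (3,3) = 122.
Column 4: 72 + 102 + 132 + 167 + ? = 635, so (3,4) = 162.
The remaining cell in row 3 is (3,2) = 635 − 528 = 107.
Row 4 needs 635; the known cells sum to 558, so (4,2) = 77.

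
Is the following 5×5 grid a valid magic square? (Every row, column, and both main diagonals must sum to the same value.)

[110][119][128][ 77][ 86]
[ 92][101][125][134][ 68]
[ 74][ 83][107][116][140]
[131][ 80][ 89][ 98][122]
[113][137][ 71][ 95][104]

Yes

Row 1: 110 + 119 + 128 + 77 + 86 = 520.
Row 2: 92 + 101 + 125 + 134 + 68 = 520.
Row 3: 74 + 83 + 107 + 116 + 140 = 520.
Row 4: 131 + 80 + 89 + 98 + 122 = 520.
Row 5: 113 + 137 + 71 + 95 + 104 = 520.
Column 1: 110 + 92 + 74 + 131 + 113 = 520.
Column 2: 119 + 101 + 83 + 80 + 137 = 520.
Column 3: 128 + 125 + 107 + 89 + 71 = 520.
Column 4: 77 + 134 + 116 + 98 + 95 = 520.
Column 5: 86 + 68 + 140 + 122 + 104 = 520.
Main diagonal: 110 + 101 + 107 + 98 + 104 = 520.
Anti-diagonal: 86 + 134 + 107 + 80 + 113 = 520.
All lines sum to 520.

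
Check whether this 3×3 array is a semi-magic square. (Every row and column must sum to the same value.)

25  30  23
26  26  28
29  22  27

Row 1: 25 + 30 + 23 = 78.
Row 2: 26 + 26 + 28 = 80.
Row 3: 29 + 22 + 27 = 78.
Column 1: 25 + 26 + 29 = 80.
Column 2: 30 + 26 + 22 = 78.
Column 3: 23 + 28 + 27 = 78.

No — row 2 sums to 80 but column 3 sums to 78.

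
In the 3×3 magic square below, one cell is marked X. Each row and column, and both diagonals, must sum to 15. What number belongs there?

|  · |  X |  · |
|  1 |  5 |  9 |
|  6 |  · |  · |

3

Column 1 needs 15; the known cells sum to 7, so (1,1) = 8.
Main diagonal must total 15; the given cells sum to 13, so (3,3) = 2.
Anti-diagonal must total 15; the given cells sum to 11, so (1,3) = 4.
Row 1: 8 + 4 + ? = 15, so (1,2) = 3.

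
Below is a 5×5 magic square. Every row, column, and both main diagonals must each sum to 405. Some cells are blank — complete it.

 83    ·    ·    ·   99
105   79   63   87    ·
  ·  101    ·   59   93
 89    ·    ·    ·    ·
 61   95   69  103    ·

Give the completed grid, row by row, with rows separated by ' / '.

Row 2 must total 405; the given cells sum to 334, so (2,5) = 71.
From row 5, 405 − (61 + 95 + 69 + 103) gives (5,5) = 77.
Column 1 must total 405; the given cells sum to 338, so (3,1) = 67.
Column 5 must total 405; the given cells sum to 340, so (4,5) = 65.
Row 3 needs 405; the known cells sum to 320, so (3,3) = 85.
Using main diagonal: 83 + 79 + 85 + 77 + ? → (4,4) = 405 − 324 = 81.
Anti-diagonal: 99 + 87 + 85 + 61 + ? = 405, so (4,2) = 73.
Row 4 needs 405; the known cells sum to 308, so (4,3) = 97.
Column 2: 79 + 101 + 73 + 95 + ? = 405, so (1,2) = 57.
The remaining cell in column 3 is (1,3) = 405 − 314 = 91.
Using column 4: 87 + 59 + 81 + 103 + ? → (1,4) = 405 − 330 = 75.

83 57 91 75 99 / 105 79 63 87 71 / 67 101 85 59 93 / 89 73 97 81 65 / 61 95 69 103 77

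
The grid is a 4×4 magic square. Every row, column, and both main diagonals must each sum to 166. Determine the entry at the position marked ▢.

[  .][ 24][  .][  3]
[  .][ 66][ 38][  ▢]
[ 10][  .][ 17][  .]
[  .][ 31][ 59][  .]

Column 2: 24 + 66 + 31 + ? = 166, so (3,2) = 45.
Column 3: 38 + 17 + 59 + ? = 166, so (1,3) = 52.
Anti-diagonal needs 166; the known cells sum to 86, so (4,1) = 80.
Row 1 needs 166; the known cells sum to 79, so (1,1) = 87.
Row 3: 10 + 45 + 17 + ? = 166, so (3,4) = 94.
Row 4: 80 + 31 + 59 + ? = 166, so (4,4) = -4.
Column 1 needs 166; the known cells sum to 177, so (2,1) = -11.
The remaining cell in column 4 is (2,4) = 166 − 93 = 73.

73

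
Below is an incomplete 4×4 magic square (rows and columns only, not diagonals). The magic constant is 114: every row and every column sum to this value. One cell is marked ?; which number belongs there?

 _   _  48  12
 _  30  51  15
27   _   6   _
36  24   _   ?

Row 2: 30 + 51 + 15 + ? = 114, so (2,1) = 18.
Using column 1: 18 + 27 + 36 + ? → (1,1) = 114 − 81 = 33.
Using column 3: 48 + 51 + 6 + ? → (4,3) = 114 − 105 = 9.
Row 1 needs 114; the known cells sum to 93, so (1,2) = 21.
Row 4 needs 114; the known cells sum to 69, so (4,4) = 45.

45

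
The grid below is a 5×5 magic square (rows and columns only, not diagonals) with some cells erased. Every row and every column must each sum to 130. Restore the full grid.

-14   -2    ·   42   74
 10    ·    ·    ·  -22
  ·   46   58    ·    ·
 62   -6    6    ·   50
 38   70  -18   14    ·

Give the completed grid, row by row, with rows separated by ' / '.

-14 -2 30 42 74 / 10 22 54 66 -22 / 34 46 58 -10 2 / 62 -6 6 18 50 / 38 70 -18 14 26

Using row 1: -14 + (-2) + 42 + 74 + ? → (1,3) = 130 − 100 = 30.
From row 4, 130 − (62 + (-6) + 6 + 50) gives (4,4) = 18.
Row 5 needs 130; the known cells sum to 104, so (5,5) = 26.
Column 1 must total 130; the given cells sum to 96, so (3,1) = 34.
Column 2: -2 + 46 + (-6) + 70 + ? = 130, so (2,2) = 22.
From column 3, 130 − (30 + 58 + 6 + (-18)) gives (2,3) = 54.
The remaining cell in column 5 is (3,5) = 130 − 128 = 2.
Row 2: 10 + 22 + 54 + (-22) + ? = 130, so (2,4) = 66.
Row 3 must total 130; the given cells sum to 140, so (3,4) = -10.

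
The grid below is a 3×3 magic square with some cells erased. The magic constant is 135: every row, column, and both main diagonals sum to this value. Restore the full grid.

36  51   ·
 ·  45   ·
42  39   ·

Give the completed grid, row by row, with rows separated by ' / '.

Using row 1: 36 + 51 + ? → (1,3) = 135 − 87 = 48.
From row 3, 135 − (42 + 39) gives (3,3) = 54.
Using column 1: 36 + 42 + ? → (2,1) = 135 − 78 = 57.
Column 3 must total 135; the given cells sum to 102, so (2,3) = 33.

36 51 48 / 57 45 33 / 42 39 54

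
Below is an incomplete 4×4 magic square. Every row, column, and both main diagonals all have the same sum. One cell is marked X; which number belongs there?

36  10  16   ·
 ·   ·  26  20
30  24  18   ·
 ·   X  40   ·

Column 3 is complete and sums to 100; that is the magic constant.
Using row 1: 36 + 10 + 16 + ? → (1,4) = 100 − 62 = 38.
The remaining cell in row 3 is (3,4) = 100 − 72 = 28.
Column 4 must total 100; the given cells sum to 86, so (4,4) = 14.
Main diagonal must total 100; the given cells sum to 68, so (2,2) = 32.
Anti-diagonal needs 100; the known cells sum to 88, so (4,1) = 12.
Row 2 must total 100; the given cells sum to 78, so (2,1) = 22.
Using row 4: 12 + 40 + 14 + ? → (4,2) = 100 − 66 = 34.

34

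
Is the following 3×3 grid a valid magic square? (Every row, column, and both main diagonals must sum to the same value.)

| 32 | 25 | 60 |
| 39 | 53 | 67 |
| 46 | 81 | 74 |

No — column 3 sums to 201 but row 1 sums to 117.

Row 1: 32 + 25 + 60 = 117.
Row 2: 39 + 53 + 67 = 159.
Row 3: 46 + 81 + 74 = 201.
Column 1: 32 + 39 + 46 = 117.
Column 2: 25 + 53 + 81 = 159.
Column 3: 60 + 67 + 74 = 201.
Main diagonal: 32 + 53 + 74 = 159.
Anti-diagonal: 60 + 53 + 46 = 159.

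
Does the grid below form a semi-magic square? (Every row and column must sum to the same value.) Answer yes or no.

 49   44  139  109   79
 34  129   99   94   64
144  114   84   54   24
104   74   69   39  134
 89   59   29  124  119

Row 1: 49 + 44 + 139 + 109 + 79 = 420.
Row 2: 34 + 129 + 99 + 94 + 64 = 420.
Row 3: 144 + 114 + 84 + 54 + 24 = 420.
Row 4: 104 + 74 + 69 + 39 + 134 = 420.
Row 5: 89 + 59 + 29 + 124 + 119 = 420.
Column 1: 49 + 34 + 144 + 104 + 89 = 420.
Column 2: 44 + 129 + 114 + 74 + 59 = 420.
Column 3: 139 + 99 + 84 + 69 + 29 = 420.
Column 4: 109 + 94 + 54 + 39 + 124 = 420.
Column 5: 79 + 64 + 24 + 134 + 119 = 420.
All lines sum to 420.

Yes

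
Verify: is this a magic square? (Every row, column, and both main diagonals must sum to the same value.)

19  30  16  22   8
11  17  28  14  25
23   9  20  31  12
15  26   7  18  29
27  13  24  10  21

Yes

Row 1: 19 + 30 + 16 + 22 + 8 = 95.
Row 2: 11 + 17 + 28 + 14 + 25 = 95.
Row 3: 23 + 9 + 20 + 31 + 12 = 95.
Row 4: 15 + 26 + 7 + 18 + 29 = 95.
Row 5: 27 + 13 + 24 + 10 + 21 = 95.
Column 1: 19 + 11 + 23 + 15 + 27 = 95.
Column 2: 30 + 17 + 9 + 26 + 13 = 95.
Column 3: 16 + 28 + 20 + 7 + 24 = 95.
Column 4: 22 + 14 + 31 + 18 + 10 = 95.
Column 5: 8 + 25 + 12 + 29 + 21 = 95.
Main diagonal: 19 + 17 + 20 + 18 + 21 = 95.
Anti-diagonal: 8 + 14 + 20 + 26 + 27 = 95.
All lines sum to 95.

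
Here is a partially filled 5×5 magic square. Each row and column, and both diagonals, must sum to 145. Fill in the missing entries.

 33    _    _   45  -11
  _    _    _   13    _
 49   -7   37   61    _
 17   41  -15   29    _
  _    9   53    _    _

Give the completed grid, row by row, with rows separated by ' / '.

33 77 1 45 -11 / -19 25 69 13 57 / 49 -7 37 61 5 / 17 41 -15 29 73 / 65 9 53 -3 21

Row 3: 49 + (-7) + 37 + 61 + ? = 145, so (3,5) = 5.
Row 4: 17 + 41 + (-15) + 29 + ? = 145, so (4,5) = 73.
From column 4, 145 − (45 + 13 + 61 + 29) gives (5,4) = -3.
Using anti-diagonal: -11 + 13 + 37 + 41 + ? → (5,1) = 145 − 80 = 65.
Using row 5: 65 + 9 + 53 + (-3) + ? → (5,5) = 145 − 124 = 21.
The remaining cell in column 1 is (2,1) = 145 − 164 = -19.
The remaining cell in column 5 is (2,5) = 145 − 88 = 57.
Main diagonal must total 145; the given cells sum to 120, so (2,2) = 25.
Row 2: -19 + 25 + 13 + 57 + ? = 145, so (2,3) = 69.
Column 2 must total 145; the given cells sum to 68, so (1,2) = 77.
Using column 3: 69 + 37 + (-15) + 53 + ? → (1,3) = 145 − 144 = 1.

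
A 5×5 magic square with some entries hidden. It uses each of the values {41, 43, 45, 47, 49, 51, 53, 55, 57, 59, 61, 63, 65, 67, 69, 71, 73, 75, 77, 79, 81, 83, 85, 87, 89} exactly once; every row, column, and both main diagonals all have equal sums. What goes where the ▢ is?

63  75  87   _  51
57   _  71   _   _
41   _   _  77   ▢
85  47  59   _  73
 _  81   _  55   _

89

The 25 entries sum to 1625, so each line sums to 1625/5 = 325.
Row 1: 63 + 75 + 87 + 51 + ? = 325, so (1,4) = 49.
Using row 4: 85 + 47 + 59 + 73 + ? → (4,4) = 325 − 264 = 61.
The remaining cell in column 1 is (5,1) = 325 − 246 = 79.
Column 4: 49 + 77 + 61 + 55 + ? = 325, so (2,4) = 83.
Using anti-diagonal: 51 + 83 + 47 + 79 + ? → (3,3) = 325 − 260 = 65.
Using column 3: 87 + 71 + 65 + 59 + ? → (5,3) = 325 − 282 = 43.
Using row 5: 79 + 81 + 43 + 55 + ? → (5,5) = 325 − 258 = 67.
Main diagonal must total 325; the given cells sum to 256, so (2,2) = 69.
Using row 2: 57 + 69 + 71 + 83 + ? → (2,5) = 325 − 280 = 45.
Column 2 needs 325; the known cells sum to 272, so (3,2) = 53.
Column 5: 51 + 45 + 73 + 67 + ? = 325, so (3,5) = 89.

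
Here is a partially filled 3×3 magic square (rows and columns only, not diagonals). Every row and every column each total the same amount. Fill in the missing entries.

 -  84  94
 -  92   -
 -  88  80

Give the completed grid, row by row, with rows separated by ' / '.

Column 2 is already complete: 84 + 92 + 88 = 264, so that is the magic constant.
Using row 1: 84 + 94 + ? → (1,1) = 264 − 178 = 86.
From row 3, 264 − (88 + 80) gives (3,1) = 96.
Column 1: 86 + 96 + ? = 264, so (2,1) = 82.
The remaining cell in column 3 is (2,3) = 264 − 174 = 90.

86 84 94 / 82 92 90 / 96 88 80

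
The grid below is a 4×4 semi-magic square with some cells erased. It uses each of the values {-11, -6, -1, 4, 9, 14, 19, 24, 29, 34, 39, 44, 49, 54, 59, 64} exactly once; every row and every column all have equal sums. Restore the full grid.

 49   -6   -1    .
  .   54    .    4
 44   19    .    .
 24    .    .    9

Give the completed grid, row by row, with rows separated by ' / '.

49 -6 -1 64 / -11 54 59 4 / 44 19 14 29 / 24 39 34 9

The 16 entries sum to 424, so each line sums to 424/4 = 106.
Row 1 needs 106; the known cells sum to 42, so (1,4) = 64.
The remaining cell in column 1 is (2,1) = 106 − 117 = -11.
Column 2 must total 106; the given cells sum to 67, so (4,2) = 39.
Using column 4: 64 + 4 + 9 + ? → (3,4) = 106 − 77 = 29.
From row 2, 106 − (-11 + 54 + 4) gives (2,3) = 59.
The remaining cell in row 3 is (3,3) = 106 − 92 = 14.
Row 4 must total 106; the given cells sum to 72, so (4,3) = 34.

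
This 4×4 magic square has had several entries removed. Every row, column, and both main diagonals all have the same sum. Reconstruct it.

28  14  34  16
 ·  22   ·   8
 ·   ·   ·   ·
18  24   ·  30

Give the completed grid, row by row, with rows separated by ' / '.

28 14 34 16 / 36 22 26 8 / 10 32 12 38 / 18 24 20 30

Row 1 is already complete: 28 + 14 + 34 + 16 = 92, so that is the magic constant.
From row 4, 92 − (18 + 24 + 30) gives (4,3) = 20.
From column 2, 92 − (14 + 22 + 24) gives (3,2) = 32.
Column 4 needs 92; the known cells sum to 54, so (3,4) = 38.
Using main diagonal: 28 + 22 + 30 + ? → (3,3) = 92 − 80 = 12.
Anti-diagonal must total 92; the given cells sum to 66, so (2,3) = 26.
Row 2 needs 92; the known cells sum to 56, so (2,1) = 36.
Row 3 must total 92; the given cells sum to 82, so (3,1) = 10.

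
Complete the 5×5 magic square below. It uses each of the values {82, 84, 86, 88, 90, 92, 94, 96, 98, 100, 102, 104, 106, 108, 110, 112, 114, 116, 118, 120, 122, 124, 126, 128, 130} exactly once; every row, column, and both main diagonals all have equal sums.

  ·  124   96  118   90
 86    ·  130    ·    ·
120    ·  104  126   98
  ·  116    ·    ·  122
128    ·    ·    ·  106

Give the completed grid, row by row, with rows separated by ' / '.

102 124 96 118 90 / 86 108 130 92 114 / 120 82 104 126 98 / 94 116 88 110 122 / 128 100 112 84 106

The 25 entries sum to 2650, so each line sums to 2650/5 = 530.
Row 1 needs 530; the known cells sum to 428, so (1,1) = 102.
From row 3, 530 − (120 + 104 + 126 + 98) gives (3,2) = 82.
From column 1, 530 − (102 + 86 + 120 + 128) gives (4,1) = 94.
Column 5 needs 530; the known cells sum to 416, so (2,5) = 114.
Anti-diagonal must total 530; the given cells sum to 438, so (2,4) = 92.
Row 2: 86 + 130 + 92 + 114 + ? = 530, so (2,2) = 108.
Using column 2: 124 + 108 + 82 + 116 + ? → (5,2) = 530 − 430 = 100.
From main diagonal, 530 − (102 + 108 + 104 + 106) gives (4,4) = 110.
The remaining cell in row 4 is (4,3) = 530 − 442 = 88.
Column 3: 96 + 130 + 104 + 88 + ? = 530, so (5,3) = 112.
Column 4 must total 530; the given cells sum to 446, so (5,4) = 84.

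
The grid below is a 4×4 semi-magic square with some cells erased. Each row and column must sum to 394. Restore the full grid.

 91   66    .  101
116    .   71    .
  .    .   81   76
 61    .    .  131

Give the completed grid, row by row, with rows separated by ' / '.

Row 1: 91 + 66 + 101 + ? = 394, so (1,3) = 136.
Column 1: 91 + 116 + 61 + ? = 394, so (3,1) = 126.
From column 3, 394 − (136 + 71 + 81) gives (4,3) = 106.
From column 4, 394 − (101 + 76 + 131) gives (2,4) = 86.
Using row 2: 116 + 71 + 86 + ? → (2,2) = 394 − 273 = 121.
Row 3: 126 + 81 + 76 + ? = 394, so (3,2) = 111.
Row 4 needs 394; the known cells sum to 298, so (4,2) = 96.

91 66 136 101 / 116 121 71 86 / 126 111 81 76 / 61 96 106 131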